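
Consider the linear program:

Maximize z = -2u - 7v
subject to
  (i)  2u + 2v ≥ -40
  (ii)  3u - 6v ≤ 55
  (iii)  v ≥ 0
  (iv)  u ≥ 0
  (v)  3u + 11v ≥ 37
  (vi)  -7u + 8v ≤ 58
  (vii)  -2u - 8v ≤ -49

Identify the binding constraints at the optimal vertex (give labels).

(iv) and (vii)

Vertices and z = -2u - 7v:
  (367/18, 37/36) → z = -1727/36
  (0, 29/4) → z = -203/4
  (0, 49/8) → z = -343/8
The feasible region is unbounded (it extends along (8, 7), (2, 1)), but z strictly decreases along every unbounded feasible direction, so there is no improving ray and the maximum is attained at a vertex.

The maximum is at (0, 49/8). Substituting into each constraint, equality holds for (iv) and (vii); the remaining constraints have slack.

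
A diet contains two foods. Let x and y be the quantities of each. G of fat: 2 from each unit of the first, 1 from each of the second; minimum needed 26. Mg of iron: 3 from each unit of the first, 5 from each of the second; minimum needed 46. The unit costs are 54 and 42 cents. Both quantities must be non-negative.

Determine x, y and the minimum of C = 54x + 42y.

x = 12, y = 2, minimum C = 732

Extreme points and C = 54x + 42y:
  (0, 26) → C = 1092
  (46/3, 0) → C = 828
  (12, 2) → C = 732
The feasible region is unbounded (it extends along (0, 1), (1, 0)), but C strictly increases along every unbounded feasible direction, so there is no improving ray and the minimum is attained at a vertex.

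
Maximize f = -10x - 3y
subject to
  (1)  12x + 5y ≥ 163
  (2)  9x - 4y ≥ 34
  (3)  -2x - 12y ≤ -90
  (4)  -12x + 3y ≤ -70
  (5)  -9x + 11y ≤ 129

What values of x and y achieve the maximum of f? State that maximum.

x = 274/31, y = 353/31, maximum f = -3799/31

Vertices and f = -10x - 3y:
  (274/31, 353/31) → f = -3799/31
  (753/67, 377/67) → f = -8661/67
  (890/63, 163/7) → f = -13301/63
The feasible region is unbounded (it extends along (11, 9), (6, -1)), but f strictly decreases along every unbounded feasible direction, so there is no improving ray and the maximum is attained at a vertex.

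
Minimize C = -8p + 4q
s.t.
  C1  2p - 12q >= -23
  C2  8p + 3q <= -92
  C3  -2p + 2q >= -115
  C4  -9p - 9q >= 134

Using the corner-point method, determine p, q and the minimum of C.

Feasible corners and C = -8p + 4q:
  (-605/42, -61/126) → C = 7138/63
  (161/22, -552/11) → C = -2852/11
  (-142/15, -244/45) → C = 2432/45
The feasible region is unbounded (it extends along (-1, -1), (-6, -1)), but C strictly increases along every unbounded feasible direction, so there is no improving ray and the minimum is attained at a vertex.

p = 161/22, q = -552/11, minimum C = -2852/11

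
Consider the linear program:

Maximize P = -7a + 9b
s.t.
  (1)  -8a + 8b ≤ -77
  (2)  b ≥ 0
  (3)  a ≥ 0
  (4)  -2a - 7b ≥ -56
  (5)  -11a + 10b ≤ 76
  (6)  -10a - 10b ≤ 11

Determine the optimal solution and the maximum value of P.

At the optimal vertex, -8a + 8b = -77 and -2a - 7b = -56.
Solving simultaneously gives a = 329/24, b = 49/12.

a = 329/24, b = 49/12, maximum P = -1421/24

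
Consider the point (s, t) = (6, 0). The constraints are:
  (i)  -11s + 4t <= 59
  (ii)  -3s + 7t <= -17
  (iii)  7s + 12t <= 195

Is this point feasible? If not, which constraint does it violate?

feasible

(i): -66 ≤ 59 ✓
(ii): -18 ≤ -17 ✓
(iii): 42 ≤ 195 ✓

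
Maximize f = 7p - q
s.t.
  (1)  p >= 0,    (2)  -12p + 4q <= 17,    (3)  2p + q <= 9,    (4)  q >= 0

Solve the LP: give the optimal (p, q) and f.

Vertices and f = 7p - q:
  (0, 17/4) → f = -17/4
  (0, 0) → f = 0
  (19/20, 71/10) → f = -9/20
  (9/2, 0) → f = 63/2

p = 9/2, q = 0, maximum f = 63/2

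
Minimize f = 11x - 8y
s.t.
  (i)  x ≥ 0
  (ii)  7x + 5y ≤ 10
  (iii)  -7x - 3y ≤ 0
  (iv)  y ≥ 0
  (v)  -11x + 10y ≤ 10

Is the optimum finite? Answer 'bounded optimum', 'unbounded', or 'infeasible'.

bounded optimum

Vertices and f = 11x - 8y:
  (0, 0) → f = 0
  (0, 1) → f = -8
  (10/7, 0) → f = 110/7
  (2/5, 36/25) → f = -178/25
The feasible region has finitely many vertices and no improving ray; the minimum is -8 at (0, 1).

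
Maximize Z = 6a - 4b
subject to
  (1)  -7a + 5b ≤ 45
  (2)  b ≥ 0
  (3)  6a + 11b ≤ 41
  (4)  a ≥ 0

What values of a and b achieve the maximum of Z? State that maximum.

Vertices and Z = 6a - 4b:
  (41/6, 0) → Z = 41
  (0, 0) → Z = 0
  (0, 41/11) → Z = -164/11

The optimum lies where b = 0 and 6a + 11b = 41.
Solving simultaneously gives a = 41/6, b = 0.

a = 41/6, b = 0, maximum Z = 41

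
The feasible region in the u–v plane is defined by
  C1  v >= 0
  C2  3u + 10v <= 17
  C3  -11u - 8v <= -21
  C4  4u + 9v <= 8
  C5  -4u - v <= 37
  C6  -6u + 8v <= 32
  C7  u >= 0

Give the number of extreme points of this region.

Of the 21 pairwise boundary intersections, those satisfying every inequality are:
  (21/11, 0)
  (2, 0)
  (125/67, 4/67)

3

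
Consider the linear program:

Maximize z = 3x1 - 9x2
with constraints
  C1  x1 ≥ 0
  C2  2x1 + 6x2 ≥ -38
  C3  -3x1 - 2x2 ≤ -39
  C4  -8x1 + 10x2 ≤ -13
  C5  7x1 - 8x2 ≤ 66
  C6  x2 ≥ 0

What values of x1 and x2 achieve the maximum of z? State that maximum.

x1 = 222/19, x2 = 75/38, maximum z = 657/38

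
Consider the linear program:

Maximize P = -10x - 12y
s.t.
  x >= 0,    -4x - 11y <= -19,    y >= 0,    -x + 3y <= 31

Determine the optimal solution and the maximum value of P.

x = 0, y = 19/11, maximum P = -228/11

Corner points and P = -10x - 12y:
  (0, 19/11) → P = -228/11
  (0, 31/3) → P = -124
  (19/4, 0) → P = -95/2
The feasible region is unbounded (it extends along (3, 1), (1, 0)), but P strictly decreases along every unbounded feasible direction, so there is no improving ray and the maximum is attained at a vertex.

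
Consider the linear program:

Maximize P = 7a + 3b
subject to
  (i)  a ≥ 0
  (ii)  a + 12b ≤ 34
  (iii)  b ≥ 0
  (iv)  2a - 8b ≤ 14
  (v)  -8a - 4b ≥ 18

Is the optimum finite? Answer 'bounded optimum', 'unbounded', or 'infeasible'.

The boundaries a = 0 and a + 12b = 34 meet at (0, 17/6), but that point violates -8a - 4b ≥ 18. Every candidate vertex is excluded by some other constraint, so the feasible region is empty.

infeasible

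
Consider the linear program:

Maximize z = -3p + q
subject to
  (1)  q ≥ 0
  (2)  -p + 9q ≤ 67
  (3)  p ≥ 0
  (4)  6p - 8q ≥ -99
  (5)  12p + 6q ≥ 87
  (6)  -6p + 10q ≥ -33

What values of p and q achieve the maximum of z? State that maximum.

Extreme points and z = -3p + q:
  (127/38, 297/38) → z = -42/19
  (967/44, 435/44) → z = -1233/22
  (89/13, 21/26) → z = -513/26

The binding constraints are -p + 9q = 67 and 12p + 6q = 87.
Solving simultaneously gives p = 127/38, q = 297/38.

p = 127/38, q = 297/38, maximum z = -42/19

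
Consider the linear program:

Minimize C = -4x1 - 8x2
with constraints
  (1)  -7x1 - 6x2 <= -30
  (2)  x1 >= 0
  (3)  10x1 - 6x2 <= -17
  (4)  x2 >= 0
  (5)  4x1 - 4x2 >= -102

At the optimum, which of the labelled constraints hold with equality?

Feasible corners and C = -4x1 - 8x2:
  (0, 5) → C = -40
  (13/17, 419/102) → C = -1832/51
  (0, 51/2) → C = -204
  (34, 119/2) → C = -612

The minimum is at (34, 119/2). Substituting into each constraint, equality holds for (3) and (5); the remaining constraints have slack.

(3) and (5)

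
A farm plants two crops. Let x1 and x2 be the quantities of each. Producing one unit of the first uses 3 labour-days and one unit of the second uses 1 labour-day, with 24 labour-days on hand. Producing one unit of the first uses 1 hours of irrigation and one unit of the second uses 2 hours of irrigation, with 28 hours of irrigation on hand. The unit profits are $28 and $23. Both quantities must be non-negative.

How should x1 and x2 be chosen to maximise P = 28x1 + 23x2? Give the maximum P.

Corner points and P = 28x1 + 23x2:
  (0, 0) → P = 0
  (0, 14) → P = 322
  (8, 0) → P = 224
  (4, 12) → P = 388

x1 = 4, x2 = 12, maximum P = 388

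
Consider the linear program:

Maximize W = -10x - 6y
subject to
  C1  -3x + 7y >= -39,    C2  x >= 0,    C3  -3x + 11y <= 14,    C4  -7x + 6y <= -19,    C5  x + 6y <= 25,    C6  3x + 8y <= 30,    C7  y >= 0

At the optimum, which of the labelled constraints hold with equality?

C4 and C7

Vertices and W = -10x - 6y:
  (166/37, 153/74) → W = -2119/37
  (19/7, 0) → W = -190/7
  (10, 0) → W = -100

The maximum is at (19/7, 0). Substituting into each constraint, equality holds for C4 and C7; the remaining constraints have slack.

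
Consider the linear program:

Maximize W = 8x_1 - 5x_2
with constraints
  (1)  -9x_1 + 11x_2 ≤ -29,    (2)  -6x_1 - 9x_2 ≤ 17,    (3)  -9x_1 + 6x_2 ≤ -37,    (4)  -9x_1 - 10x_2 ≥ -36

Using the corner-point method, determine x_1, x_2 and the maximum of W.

Vertices and W = 8x_1 - 5x_2:
  (77/39, -125/39) → W = 1241/39
  (494/21, -123/7) → W = 5797/21
  (293/72, -1/16) → W = 4733/144

The binding constraints are -6x_1 - 9x_2 = 17 and -9x_1 - 10x_2 = -36.
Solving simultaneously gives x_1 = 494/21, x_2 = -123/7.

x_1 = 494/21, x_2 = -123/7, maximum W = 5797/21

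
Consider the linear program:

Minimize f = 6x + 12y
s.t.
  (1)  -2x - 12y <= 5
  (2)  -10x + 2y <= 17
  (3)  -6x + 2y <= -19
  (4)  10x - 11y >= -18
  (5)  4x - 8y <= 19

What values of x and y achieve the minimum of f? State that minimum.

Corner points and f = 6x + 12y:
  (109/38, -17/19) → f = 123/19
  (47/16, -29/32) → f = 27/4
  (245/46, 149/23) → f = 2523/23
The feasible region is unbounded (it extends along (2, 1), (11, 10)), but f strictly increases along every unbounded feasible direction, so there is no improving ray and the minimum is attained at a vertex.

At the optimal vertex, -2x - 12y = 5 and -6x + 2y = -19.
Solving simultaneously gives x = 109/38, y = -17/19.

x = 109/38, y = -17/19, minimum f = 123/19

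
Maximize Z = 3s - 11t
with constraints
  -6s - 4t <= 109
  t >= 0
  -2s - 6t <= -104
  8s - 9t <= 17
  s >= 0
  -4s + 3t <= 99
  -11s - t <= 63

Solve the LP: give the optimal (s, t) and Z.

Corner points and Z = 3s - 11t:
  (173/11, 133/11) → Z = -944/11
  (0, 52/3) → Z = -572/3
  (0, 33) → Z = -363
The feasible region is unbounded (it extends along (3, 4), (9, 8)), but Z strictly decreases along every unbounded feasible direction, so there is no improving ray and the maximum is attained at a vertex.

The optimum lies where -2s - 6t = -104 and 8s - 9t = 17.
Solving simultaneously gives s = 173/11, t = 133/11.

s = 173/11, t = 133/11, maximum Z = -944/11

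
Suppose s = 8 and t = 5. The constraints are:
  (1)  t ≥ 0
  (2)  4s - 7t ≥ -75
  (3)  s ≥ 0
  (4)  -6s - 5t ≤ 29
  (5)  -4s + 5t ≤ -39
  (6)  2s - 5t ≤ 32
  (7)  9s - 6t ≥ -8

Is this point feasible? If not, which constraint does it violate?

Constraint (5): -4s + 5t = -7, which is not ≤ -39. All other constraints are satisfied.

not feasible — violates (5)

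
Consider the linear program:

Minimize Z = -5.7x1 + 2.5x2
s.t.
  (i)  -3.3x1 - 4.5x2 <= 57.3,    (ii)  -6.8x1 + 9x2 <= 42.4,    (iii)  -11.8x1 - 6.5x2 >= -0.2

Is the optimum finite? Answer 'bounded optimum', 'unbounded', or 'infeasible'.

Corner points and Z = -5.7x1 + 2.5x2:
  (-785/67, -4162/1005) → Z = 22685/402
  (2489/211, -4512/211) → Z = -254673/2110
  (-1369/752, 6271/1880) → Z = 140743/7520
The feasible region has finitely many vertices and no improving ray; the minimum is -254673/2110 at (2489/211, -4512/211).

bounded optimum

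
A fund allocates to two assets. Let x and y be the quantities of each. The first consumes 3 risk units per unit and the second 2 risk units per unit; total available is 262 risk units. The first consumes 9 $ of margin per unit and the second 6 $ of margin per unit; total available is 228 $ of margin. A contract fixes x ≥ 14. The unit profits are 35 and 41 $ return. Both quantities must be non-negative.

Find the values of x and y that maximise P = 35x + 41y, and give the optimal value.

Extreme points and P = 35x + 41y:
  (76/3, 0) → P = 2660/3
  (14, 0) → P = 490
  (14, 17) → P = 1187

The optimum lies where 9x + 6y = 228 and x = 14.
Solving simultaneously gives x = 14, y = 17.

x = 14, y = 17, maximum P = 1187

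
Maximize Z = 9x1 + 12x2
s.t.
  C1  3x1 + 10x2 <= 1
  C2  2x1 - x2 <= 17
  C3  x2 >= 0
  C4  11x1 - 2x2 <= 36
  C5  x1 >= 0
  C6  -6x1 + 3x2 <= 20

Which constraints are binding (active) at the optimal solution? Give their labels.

C1 and C3

Corner points and Z = 9x1 + 12x2:
  (1/3, 0) → Z = 3
  (0, 1/10) → Z = 6/5
  (0, 0) → Z = 0

The maximum is at (1/3, 0). Substituting into each constraint, equality holds for C1 and C3; the remaining constraints have slack.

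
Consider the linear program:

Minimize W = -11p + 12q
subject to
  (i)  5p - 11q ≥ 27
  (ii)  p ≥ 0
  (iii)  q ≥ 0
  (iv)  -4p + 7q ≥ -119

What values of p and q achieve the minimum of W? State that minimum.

Feasible corners and W = -11p + 12q:
  (27/5, 0) → W = -297/5
  (1120/9, 487/9) → W = -6476/9
  (119/4, 0) → W = -1309/4

p = 1120/9, q = 487/9, minimum W = -6476/9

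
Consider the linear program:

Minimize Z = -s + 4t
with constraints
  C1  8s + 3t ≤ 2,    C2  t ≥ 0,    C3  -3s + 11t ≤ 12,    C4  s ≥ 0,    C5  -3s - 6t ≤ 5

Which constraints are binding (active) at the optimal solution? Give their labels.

C1 and C2

Corner points and Z = -s + 4t:
  (1/4, 0) → Z = -1/4
  (0, 2/3) → Z = 8/3
  (0, 0) → Z = 0

The minimum is at (1/4, 0). Substituting into each constraint, equality holds for C1 and C2; the remaining constraints have slack.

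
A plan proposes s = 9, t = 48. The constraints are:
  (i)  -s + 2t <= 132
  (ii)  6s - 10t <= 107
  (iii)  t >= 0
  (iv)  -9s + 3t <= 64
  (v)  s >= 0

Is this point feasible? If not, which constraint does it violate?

feasible

(i): 87 ≤ 132 ✓
(ii): -426 ≤ 107 ✓
(iii): 48 ≥ 0 ✓
(iv): 63 ≤ 64 ✓
(v): 9 ≥ 0 ✓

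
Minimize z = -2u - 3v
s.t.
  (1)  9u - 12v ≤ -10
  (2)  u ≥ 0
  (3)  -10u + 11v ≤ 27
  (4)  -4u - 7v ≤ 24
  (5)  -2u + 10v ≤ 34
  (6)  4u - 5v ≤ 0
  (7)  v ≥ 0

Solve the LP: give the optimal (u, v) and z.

u = 14/3, v = 13/3, minimum z = -67/3

Extreme points and z = -2u - 3v:
  (0, 5/6) → z = -5/2
  (14/3, 13/3) → z = -67/3
  (0, 27/11) → z = -81/11
  (4/3, 11/3) → z = -41/3

The optimum lies where 9u - 12v = -10 and -2u + 10v = 34.
Solving simultaneously gives u = 14/3, v = 13/3.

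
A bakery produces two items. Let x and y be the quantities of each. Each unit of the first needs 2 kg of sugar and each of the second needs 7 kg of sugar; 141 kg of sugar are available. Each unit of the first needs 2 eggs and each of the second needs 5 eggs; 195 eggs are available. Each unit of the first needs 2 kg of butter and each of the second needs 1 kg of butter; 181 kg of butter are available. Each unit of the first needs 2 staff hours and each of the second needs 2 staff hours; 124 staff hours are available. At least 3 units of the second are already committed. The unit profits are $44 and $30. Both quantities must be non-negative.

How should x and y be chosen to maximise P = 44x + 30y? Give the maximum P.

Feasible corners and P = 44x + 30y:
  (0, 141/7) → P = 4230/7
  (0, 3) → P = 90
  (293/5, 17/5) → P = 13402/5
  (59, 3) → P = 2686

x = 59, y = 3, maximum P = 2686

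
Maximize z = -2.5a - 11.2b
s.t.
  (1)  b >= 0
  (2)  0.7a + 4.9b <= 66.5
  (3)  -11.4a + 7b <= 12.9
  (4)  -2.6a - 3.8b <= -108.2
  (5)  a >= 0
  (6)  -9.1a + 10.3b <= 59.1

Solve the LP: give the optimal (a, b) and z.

a = 541/13, b = 0, maximum z = -2705/26

Feasible corners and z = -2.5a - 11.2b:
  (95, 0) → z = -475/2
  (541/13, 0) → z = -2705/26
  (991/36, 347/36) → z = -7071/40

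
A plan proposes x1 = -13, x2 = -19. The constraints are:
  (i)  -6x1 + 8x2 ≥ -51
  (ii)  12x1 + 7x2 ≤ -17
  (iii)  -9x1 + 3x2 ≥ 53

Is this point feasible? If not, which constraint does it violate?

not feasible — violates (i)

Constraint (i): -6x1 + 8x2 = -74, which is not ≥ -51. All other constraints are satisfied.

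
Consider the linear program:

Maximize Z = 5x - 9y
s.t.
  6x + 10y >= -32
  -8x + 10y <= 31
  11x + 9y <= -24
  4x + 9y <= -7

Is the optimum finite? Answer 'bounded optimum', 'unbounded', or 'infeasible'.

Feasible corners and Z = 5x - 9y:
  (-9/2, -1/2) → Z = -18
  (6/7, -26/7) → Z = 264/7
  (-349/112, 17/28) → Z = -2357/112
  (-17/7, 19/63) → Z = -104/7
The feasible region has finitely many vertices and no improving ray; the maximum is 264/7 at (6/7, -26/7).

bounded optimum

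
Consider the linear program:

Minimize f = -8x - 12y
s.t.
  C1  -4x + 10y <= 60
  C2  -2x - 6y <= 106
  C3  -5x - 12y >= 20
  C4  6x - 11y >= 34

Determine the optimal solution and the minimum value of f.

x = 192, y = -245/3, minimum f = -556

Feasible corners and f = -8x - 12y:
  (192, -245/3) → f = -556
  (-481/29, -352/29) → f = 8072/29
  (188/127, -290/127) → f = 1976/127

The optimum lies where -2x - 6y = 106 and -5x - 12y = 20.
Solving simultaneously gives x = 192, y = -245/3.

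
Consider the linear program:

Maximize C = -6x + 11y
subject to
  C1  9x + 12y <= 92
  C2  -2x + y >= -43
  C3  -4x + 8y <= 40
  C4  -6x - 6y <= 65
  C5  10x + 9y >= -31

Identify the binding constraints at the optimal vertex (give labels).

C3 and C5

Feasible corners and C = -6x + 11y:
  (608/33, -203/33) → C = -5881/33
  (32/15, 91/15) → C = 809/15
  (89/7, -123/7) → C = -1887/7
  (-152/29, 69/29) → C = 1671/29

The maximum is at (-152/29, 69/29). Substituting into each constraint, equality holds for C3 and C5; the remaining constraints have slack.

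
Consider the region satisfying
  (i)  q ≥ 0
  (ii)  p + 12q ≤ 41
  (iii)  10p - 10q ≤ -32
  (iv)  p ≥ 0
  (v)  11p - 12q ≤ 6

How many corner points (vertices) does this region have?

Of the 10 pairwise boundary intersections, those satisfying every inequality are:
  (1/5, 17/5)
  (0, 41/12)
  (0, 16/5)

3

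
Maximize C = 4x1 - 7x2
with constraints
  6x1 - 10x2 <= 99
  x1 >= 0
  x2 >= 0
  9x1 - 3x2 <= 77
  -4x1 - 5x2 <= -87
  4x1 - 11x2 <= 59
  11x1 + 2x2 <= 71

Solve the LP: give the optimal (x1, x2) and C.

Feasible corners and C = 4x1 - 7x2:
  (0, 87/5) → C = -609/5
  (0, 71/2) → C = -497/2
  (181/47, 673/47) → C = -3987/47

The optimum lies where -4x1 - 5x2 = -87 and 11x1 + 2x2 = 71.
Solving simultaneously gives x1 = 181/47, x2 = 673/47.

x1 = 181/47, x2 = 673/47, maximum C = -3987/47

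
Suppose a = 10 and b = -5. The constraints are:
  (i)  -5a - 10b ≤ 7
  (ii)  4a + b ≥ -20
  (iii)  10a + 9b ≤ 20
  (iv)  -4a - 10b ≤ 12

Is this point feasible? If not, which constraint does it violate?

Constraint (iii): 10a + 9b = 55, which is not ≤ 20. All other constraints are satisfied.

not feasible — violates (iii)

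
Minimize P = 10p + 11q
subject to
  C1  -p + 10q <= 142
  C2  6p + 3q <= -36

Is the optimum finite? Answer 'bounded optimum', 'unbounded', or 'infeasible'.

From the feasible point (-262/21, 272/21), moving in the direction (3, -6) keeps every constraint satisfied while P decreases without bound.

unbounded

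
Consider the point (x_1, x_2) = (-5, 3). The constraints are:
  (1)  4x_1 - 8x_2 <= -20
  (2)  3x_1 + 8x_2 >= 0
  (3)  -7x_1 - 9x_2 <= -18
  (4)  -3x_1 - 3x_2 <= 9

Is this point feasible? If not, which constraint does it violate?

not feasible — violates (3)

Constraint (3): -7x_1 - 9x_2 = 8, which is not ≤ -18. All other constraints are satisfied.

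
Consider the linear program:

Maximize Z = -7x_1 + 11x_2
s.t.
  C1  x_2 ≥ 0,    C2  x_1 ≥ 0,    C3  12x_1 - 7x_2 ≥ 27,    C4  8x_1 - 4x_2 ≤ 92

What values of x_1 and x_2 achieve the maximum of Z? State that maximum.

Vertices and Z = -7x_1 + 11x_2:
  (9/4, 0) → Z = -63/4
  (23/2, 0) → Z = -161/2
  (67, 111) → Z = 752

x_1 = 67, x_2 = 111, maximum Z = 752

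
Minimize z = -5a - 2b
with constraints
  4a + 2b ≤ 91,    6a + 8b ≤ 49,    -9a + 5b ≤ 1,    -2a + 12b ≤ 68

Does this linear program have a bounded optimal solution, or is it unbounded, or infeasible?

From the feasible point (63/2, -35/2), moving in the direction (2, -4) keeps every constraint satisfied while z decreases without bound.

unbounded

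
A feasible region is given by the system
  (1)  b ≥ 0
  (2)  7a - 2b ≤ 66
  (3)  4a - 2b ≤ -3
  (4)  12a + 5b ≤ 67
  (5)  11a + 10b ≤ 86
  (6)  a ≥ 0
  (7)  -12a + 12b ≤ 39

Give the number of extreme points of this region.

Pairwise boundary intersections that survive every other constraint:
  (0, 3/2)
  (7/4, 5)
  (0, 13/4)

3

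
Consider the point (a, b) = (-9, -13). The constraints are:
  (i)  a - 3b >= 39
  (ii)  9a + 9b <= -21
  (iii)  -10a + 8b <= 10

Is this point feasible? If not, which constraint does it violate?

not feasible — violates (i)

Constraint (i): a - 3b = 30, which is not ≥ 39. All other constraints are satisfied.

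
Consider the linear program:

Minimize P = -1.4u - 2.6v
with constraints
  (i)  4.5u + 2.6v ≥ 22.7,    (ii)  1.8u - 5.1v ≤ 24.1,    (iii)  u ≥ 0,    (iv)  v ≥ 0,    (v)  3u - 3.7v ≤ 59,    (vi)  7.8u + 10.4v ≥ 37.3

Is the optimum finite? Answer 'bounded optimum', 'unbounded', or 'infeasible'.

From the feasible point (0, 227/26), moving in the direction (0, 1) keeps every constraint satisfied while P decreases without bound.

unbounded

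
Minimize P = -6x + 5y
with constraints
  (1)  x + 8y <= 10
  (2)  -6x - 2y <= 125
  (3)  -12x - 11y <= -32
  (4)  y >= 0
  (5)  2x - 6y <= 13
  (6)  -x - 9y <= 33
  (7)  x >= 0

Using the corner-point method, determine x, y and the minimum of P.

Corner points and P = -6x + 5y:
  (146/85, 88/85) → P = -436/85
  (82/11, 7/22) → P = -949/22
  (8/3, 0) → P = -16
  (13/2, 0) → P = -39

x = 82/11, y = 7/22, minimum P = -949/22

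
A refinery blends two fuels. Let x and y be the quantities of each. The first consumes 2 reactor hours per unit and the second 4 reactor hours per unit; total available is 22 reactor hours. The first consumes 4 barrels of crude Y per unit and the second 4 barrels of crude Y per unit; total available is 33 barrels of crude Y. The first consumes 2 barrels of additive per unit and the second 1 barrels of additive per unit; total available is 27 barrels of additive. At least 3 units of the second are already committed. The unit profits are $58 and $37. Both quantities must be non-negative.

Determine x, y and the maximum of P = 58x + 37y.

Corner points and P = 58x + 37y:
  (0, 11/2) → P = 407/2
  (0, 3) → P = 111
  (5, 3) → P = 401

The optimum lies where 2x + 4y = 22 and y = 3.
Solving simultaneously gives x = 5, y = 3.

x = 5, y = 3, maximum P = 401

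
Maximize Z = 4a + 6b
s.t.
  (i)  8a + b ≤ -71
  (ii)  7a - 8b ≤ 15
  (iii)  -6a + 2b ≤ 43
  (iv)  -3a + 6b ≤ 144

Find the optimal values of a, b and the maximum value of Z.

a = -185/22, b = -41/11, maximum Z = -56

Feasible corners and Z = 4a + 6b:
  (-553/71, -617/71) → Z = -5914/71
  (-185/22, -41/11) → Z = -56
  (-11, -23/2) → Z = -113

The binding constraints are 8a + b = -71 and -6a + 2b = 43.
Solving simultaneously gives a = -185/22, b = -41/11.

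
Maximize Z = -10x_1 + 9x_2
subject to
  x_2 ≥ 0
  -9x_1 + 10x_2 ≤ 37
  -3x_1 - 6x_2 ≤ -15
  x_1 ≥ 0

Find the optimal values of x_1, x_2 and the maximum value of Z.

The feasible region is unbounded (it extends along (10, 9), (1, 0)), but Z strictly decreases along every unbounded feasible direction, so there is no improving ray and the maximum is attained at a vertex.

x_1 = 0, x_2 = 37/10, maximum Z = 333/10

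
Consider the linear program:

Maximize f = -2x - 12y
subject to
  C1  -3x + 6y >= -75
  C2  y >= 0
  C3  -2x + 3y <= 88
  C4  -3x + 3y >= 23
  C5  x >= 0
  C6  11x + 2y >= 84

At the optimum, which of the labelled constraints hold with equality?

C4 and C6

Corner points and f = -2x - 12y:
  (65, 218/3) → f = -1002
  (76/37, 1136/37) → f = -13784/37
  (206/39, 505/39) → f = -6472/39

The maximum is at (206/39, 505/39). Substituting into each constraint, equality holds for C4 and C6; the remaining constraints have slack.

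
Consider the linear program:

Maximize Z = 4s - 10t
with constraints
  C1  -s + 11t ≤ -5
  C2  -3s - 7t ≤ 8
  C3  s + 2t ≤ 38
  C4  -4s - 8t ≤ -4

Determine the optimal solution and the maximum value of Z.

Corner points and Z = 4s - 10t:
  (428/13, 33/13) → Z = 1382/13
  (21/13, -4/13) → Z = 124/13
  (282, -122) → Z = 2348
  (23, -11) → Z = 202

At the optimal vertex, -3s - 7t = 8 and s + 2t = 38.
Solving simultaneously gives s = 282, t = -122.

s = 282, t = -122, maximum Z = 2348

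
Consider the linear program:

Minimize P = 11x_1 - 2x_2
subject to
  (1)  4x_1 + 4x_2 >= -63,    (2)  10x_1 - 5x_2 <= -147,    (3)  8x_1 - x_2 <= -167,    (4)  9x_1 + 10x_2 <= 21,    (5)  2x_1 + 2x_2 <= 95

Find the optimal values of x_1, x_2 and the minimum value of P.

Extreme points and P = 11x_1 - 2x_2:
  (-731/36, 41/9) → P = -8369/36
  (-357/2, 651/4) → P = -2289
  (-1649/89, 1671/89) → P = -21481/89

The binding constraints are 4x_1 + 4x_2 = -63 and 9x_1 + 10x_2 = 21.
Solving simultaneously gives x_1 = -357/2, x_2 = 651/4.

x_1 = -357/2, x_2 = 651/4, minimum P = -2289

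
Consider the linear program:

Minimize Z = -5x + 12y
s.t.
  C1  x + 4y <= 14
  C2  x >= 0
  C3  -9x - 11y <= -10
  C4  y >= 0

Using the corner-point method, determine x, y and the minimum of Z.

x = 14, y = 0, minimum Z = -70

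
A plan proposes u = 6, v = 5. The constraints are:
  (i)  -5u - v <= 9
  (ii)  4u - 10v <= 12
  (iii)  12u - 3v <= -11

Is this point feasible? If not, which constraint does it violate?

Constraint (iii): 12u - 3v = 57, which is not ≤ -11. All other constraints are satisfied.

not feasible — violates (iii)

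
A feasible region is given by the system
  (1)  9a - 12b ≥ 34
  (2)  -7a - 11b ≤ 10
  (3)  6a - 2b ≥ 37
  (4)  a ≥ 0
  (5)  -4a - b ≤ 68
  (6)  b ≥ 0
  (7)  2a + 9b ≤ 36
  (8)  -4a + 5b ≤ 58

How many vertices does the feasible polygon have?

The feasible vertices (each the meet of two boundaries and inside every other half-plane) are:
  (188/27, 43/18)
  (246/35, 256/105)
  (37/6, 0)
  (18, 0)

4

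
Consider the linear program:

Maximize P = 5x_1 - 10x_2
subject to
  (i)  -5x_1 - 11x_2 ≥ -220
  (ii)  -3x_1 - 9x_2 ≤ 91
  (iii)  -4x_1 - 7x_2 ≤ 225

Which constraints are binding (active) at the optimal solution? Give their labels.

Corner points and P = 5x_1 - 10x_2:
  (2981/12, -1115/12) → P = 8685/4
  (-4015/9, 2005/9) → P = -13375/3
  (-1388/15, 311/15) → P = -670

The maximum is at (2981/12, -1115/12). Substituting into each constraint, equality holds for (i) and (ii); the remaining constraints have slack.

(i) and (ii)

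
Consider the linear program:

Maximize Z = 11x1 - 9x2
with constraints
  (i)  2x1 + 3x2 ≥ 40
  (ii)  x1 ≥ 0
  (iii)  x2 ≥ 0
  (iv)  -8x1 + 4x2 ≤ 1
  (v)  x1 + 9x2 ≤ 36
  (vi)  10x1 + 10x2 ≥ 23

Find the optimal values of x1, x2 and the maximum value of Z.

x1 = 36, x2 = 0, maximum Z = 396

Vertices and Z = 11x1 - 9x2:
  (20, 0) → Z = 220
  (84/5, 32/15) → Z = 828/5
  (36, 0) → Z = 396

At the optimal vertex, x2 = 0 and x1 + 9x2 = 36.
Solving simultaneously gives x1 = 36, x2 = 0.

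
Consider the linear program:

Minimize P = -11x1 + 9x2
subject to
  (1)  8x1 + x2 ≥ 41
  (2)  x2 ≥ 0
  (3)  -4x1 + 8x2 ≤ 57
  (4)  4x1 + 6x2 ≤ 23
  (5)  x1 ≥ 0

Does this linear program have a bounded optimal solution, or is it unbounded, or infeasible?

Corner points and P = -11x1 + 9x2:
  (41/8, 0) → P = -451/8
  (223/44, 5/11) → P = -2273/44
  (23/4, 0) → P = -253/4
The feasible region has finitely many vertices and no improving ray; the minimum is -253/4 at (23/4, 0).

bounded optimum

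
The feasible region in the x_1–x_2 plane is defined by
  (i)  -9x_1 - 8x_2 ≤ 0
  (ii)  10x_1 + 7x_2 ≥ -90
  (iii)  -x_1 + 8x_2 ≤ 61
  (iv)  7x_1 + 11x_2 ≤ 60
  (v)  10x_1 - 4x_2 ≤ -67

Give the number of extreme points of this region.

3

Intersecting each pair of boundary lines and keeping only the points that satisfy every inequality leaves:
  (-61/10, 549/80)
  (-134/29, 603/116)
  (-73/19, 543/76)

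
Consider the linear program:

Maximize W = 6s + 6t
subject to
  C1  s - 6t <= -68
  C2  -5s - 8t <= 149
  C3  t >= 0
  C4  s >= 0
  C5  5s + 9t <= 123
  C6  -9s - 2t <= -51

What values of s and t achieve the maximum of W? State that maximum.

s = 42/13, t = 463/39, maximum W = 1178/13

Extreme points and W = 6s + 6t:
  (42/13, 463/39) → W = 1178/13
  (85/28, 663/56) → W = 357/4
  (3, 12) → W = 90

At the optimal vertex, s - 6t = -68 and 5s + 9t = 123.
Solving simultaneously gives s = 42/13, t = 463/39.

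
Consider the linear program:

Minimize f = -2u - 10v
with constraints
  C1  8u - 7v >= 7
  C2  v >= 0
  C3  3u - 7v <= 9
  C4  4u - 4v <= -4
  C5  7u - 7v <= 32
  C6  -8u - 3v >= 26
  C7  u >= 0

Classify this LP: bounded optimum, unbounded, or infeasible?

infeasible

The boundaries 8u - 7v = 7 and 4u - 4v = -4 meet at (14, 15), but that point violates -8u - 3v ≥ 26. Every candidate vertex is excluded by some other constraint, so the feasible region is empty.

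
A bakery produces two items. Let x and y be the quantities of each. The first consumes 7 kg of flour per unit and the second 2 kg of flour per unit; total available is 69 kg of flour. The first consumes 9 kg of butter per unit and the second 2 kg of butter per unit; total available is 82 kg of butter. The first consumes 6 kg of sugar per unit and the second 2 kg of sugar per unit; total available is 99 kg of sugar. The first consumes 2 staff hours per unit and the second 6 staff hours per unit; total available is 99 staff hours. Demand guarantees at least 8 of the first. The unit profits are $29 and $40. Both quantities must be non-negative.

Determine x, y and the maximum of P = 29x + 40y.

Feasible corners and P = 29x + 40y:
  (82/9, 0) → P = 2378/9
  (8, 0) → P = 232
  (8, 5) → P = 432

x = 8, y = 5, maximum P = 432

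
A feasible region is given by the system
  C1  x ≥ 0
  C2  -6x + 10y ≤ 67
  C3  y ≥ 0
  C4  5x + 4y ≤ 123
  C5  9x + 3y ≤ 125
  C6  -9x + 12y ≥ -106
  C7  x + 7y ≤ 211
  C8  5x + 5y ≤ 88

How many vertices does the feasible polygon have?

6

Pairwise boundary intersections that survive every other constraint:
  (0, 67/10)
  (0, 0)
  (109/16, 863/80)
  (106/9, 0)
  (202/15, 19/15)
  (361/30, 167/30)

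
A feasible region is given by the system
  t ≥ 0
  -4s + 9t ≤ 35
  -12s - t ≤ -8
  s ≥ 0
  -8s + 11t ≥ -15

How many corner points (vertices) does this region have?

Of the 10 pairwise boundary intersections, those satisfying every inequality are:
  (2/3, 0)
  (15/8, 0)
  (37/112, 113/28)
  (130/7, 85/7)

4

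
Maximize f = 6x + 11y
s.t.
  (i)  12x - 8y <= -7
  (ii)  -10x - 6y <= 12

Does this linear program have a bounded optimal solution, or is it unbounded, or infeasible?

unbounded

From the feasible point (-69/76, -37/76), moving in the direction (8, 12) keeps every constraint satisfied while f increases without bound.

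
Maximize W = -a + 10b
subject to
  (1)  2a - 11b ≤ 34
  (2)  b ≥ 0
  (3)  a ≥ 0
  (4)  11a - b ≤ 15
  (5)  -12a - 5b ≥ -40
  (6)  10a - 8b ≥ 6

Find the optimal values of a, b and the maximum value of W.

a = 19/13, b = 14/13, maximum W = 121/13

At the optimal vertex, 11a - b = 15 and 10a - 8b = 6.
Solving simultaneously gives a = 19/13, b = 14/13.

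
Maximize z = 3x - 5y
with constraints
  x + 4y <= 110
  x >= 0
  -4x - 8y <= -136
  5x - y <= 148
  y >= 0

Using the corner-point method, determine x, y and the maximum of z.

x = 30, y = 2, maximum z = 80

Vertices and z = 3x - 5y:
  (0, 55/2) → z = -275/2
  (234/7, 134/7) → z = 32/7
  (0, 17) → z = -85
  (30, 2) → z = 80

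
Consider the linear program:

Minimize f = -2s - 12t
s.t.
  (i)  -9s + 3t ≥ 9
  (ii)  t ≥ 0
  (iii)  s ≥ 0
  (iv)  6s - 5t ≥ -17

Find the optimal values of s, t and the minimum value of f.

Extreme points and f = -2s - 12t:
  (0, 3) → f = -36
  (2/9, 11/3) → f = -400/9
  (0, 17/5) → f = -204/5

The binding constraints are -9s + 3t = 9 and 6s - 5t = -17.
Solving simultaneously gives s = 2/9, t = 11/3.

s = 2/9, t = 11/3, minimum f = -400/9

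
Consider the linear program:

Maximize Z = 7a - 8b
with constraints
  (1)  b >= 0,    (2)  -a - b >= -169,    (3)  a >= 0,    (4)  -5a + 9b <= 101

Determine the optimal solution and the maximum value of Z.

a = 169, b = 0, maximum Z = 1183

Corner points and Z = 7a - 8b:
  (169, 0) → Z = 1183
  (0, 0) → Z = 0
  (710/7, 473/7) → Z = 1186/7
  (0, 101/9) → Z = -808/9

At the optimal vertex, b = 0 and -a - b = -169.
Solving simultaneously gives a = 169, b = 0.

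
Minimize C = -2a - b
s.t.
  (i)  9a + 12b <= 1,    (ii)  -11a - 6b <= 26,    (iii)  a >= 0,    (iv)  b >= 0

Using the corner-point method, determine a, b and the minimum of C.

Vertices and C = -2a - b:
  (0, 1/12) → C = -1/12
  (1/9, 0) → C = -2/9
  (0, 0) → C = 0

At the optimal vertex, 9a + 12b = 1 and b = 0.
Solving simultaneously gives a = 1/9, b = 0.

a = 1/9, b = 0, minimum C = -2/9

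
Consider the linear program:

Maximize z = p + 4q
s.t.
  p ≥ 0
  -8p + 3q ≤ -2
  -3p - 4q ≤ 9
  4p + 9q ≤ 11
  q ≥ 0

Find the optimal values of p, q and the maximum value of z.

p = 17/28, q = 20/21, maximum z = 53/12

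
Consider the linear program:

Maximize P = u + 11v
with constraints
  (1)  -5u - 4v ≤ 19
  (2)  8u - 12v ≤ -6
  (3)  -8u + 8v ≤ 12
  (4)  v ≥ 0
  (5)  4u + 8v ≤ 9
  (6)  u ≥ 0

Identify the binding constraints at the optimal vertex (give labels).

Extreme points and P = u + 11v:
  (15/28, 6/7) → P = 279/28
  (0, 1/2) → P = 11/2
  (0, 9/8) → P = 99/8

The maximum is at (0, 9/8). Substituting into each constraint, equality holds for (5) and (6); the remaining constraints have slack.

(5) and (6)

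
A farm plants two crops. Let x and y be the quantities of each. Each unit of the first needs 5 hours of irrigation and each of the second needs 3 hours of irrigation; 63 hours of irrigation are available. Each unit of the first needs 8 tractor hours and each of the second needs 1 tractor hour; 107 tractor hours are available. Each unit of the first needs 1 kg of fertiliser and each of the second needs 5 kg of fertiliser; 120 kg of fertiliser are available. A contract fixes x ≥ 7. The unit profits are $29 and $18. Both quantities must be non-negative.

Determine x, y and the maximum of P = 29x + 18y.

x = 7, y = 28/3, maximum P = 371

Corner points and P = 29x + 18y:
  (63/5, 0) → P = 1827/5
  (7, 0) → P = 203
  (7, 28/3) → P = 371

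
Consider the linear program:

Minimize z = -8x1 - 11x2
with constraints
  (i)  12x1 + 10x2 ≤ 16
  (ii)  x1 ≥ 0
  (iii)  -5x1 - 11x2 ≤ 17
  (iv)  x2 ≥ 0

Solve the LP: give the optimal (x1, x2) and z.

The binding constraints are 12x1 + 10x2 = 16 and x1 = 0.
Solving simultaneously gives x1 = 0, x2 = 8/5.

x1 = 0, x2 = 8/5, minimum z = -88/5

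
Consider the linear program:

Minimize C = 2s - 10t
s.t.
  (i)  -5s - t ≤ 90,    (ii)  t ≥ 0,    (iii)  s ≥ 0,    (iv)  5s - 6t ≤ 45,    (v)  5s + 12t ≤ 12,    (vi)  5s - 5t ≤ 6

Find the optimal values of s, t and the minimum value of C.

The binding constraints are s = 0 and 5s + 12t = 12.
Solving simultaneously gives s = 0, t = 1.

s = 0, t = 1, minimum C = -10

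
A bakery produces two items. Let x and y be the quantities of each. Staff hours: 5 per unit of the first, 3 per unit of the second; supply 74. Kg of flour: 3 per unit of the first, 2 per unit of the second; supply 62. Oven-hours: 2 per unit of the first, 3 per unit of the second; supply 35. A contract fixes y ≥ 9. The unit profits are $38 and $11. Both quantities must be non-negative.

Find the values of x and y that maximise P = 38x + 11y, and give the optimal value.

x = 4, y = 9, maximum P = 251

Feasible corners and P = 38x + 11y:
  (0, 35/3) → P = 385/3
  (0, 9) → P = 99
  (4, 9) → P = 251

The optimum lies where 2x + 3y = 35 and y = 9.
Solving simultaneously gives x = 4, y = 9.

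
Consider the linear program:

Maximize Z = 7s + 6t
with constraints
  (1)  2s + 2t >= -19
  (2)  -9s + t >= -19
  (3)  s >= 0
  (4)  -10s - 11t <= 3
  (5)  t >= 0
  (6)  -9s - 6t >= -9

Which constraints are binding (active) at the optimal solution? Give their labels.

(3) and (6)

Corner points and Z = 7s + 6t:
  (0, 0) → Z = 0
  (0, 3/2) → Z = 9
  (1, 0) → Z = 7

The maximum is at (0, 3/2). Substituting into each constraint, equality holds for (3) and (6); the remaining constraints have slack.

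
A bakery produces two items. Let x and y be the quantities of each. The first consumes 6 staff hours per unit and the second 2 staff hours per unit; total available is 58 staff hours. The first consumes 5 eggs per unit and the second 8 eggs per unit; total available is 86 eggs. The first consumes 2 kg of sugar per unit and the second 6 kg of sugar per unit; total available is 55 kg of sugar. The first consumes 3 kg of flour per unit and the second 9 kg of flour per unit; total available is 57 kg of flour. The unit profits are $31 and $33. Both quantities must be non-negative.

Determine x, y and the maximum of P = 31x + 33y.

x = 17/2, y = 7/2, maximum P = 379

The optimum lies where 6x + 2y = 58 and 3x + 9y = 57.
Solving simultaneously gives x = 17/2, y = 7/2.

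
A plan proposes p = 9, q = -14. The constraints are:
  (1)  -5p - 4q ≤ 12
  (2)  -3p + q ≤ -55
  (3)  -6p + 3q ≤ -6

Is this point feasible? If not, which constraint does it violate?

not feasible — violates (2)

Constraint (2): -3p + q = -41, which is not ≤ -55. All other constraints are satisfied.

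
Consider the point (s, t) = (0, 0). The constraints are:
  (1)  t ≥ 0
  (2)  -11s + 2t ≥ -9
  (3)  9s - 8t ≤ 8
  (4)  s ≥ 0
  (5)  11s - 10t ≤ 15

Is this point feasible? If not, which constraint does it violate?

feasible

(1): 0 ≥ 0 ✓
(2): 0 ≥ -9 ✓
(3): 0 ≤ 8 ✓
(4): 0 ≥ 0 ✓
(5): 0 ≤ 15 ✓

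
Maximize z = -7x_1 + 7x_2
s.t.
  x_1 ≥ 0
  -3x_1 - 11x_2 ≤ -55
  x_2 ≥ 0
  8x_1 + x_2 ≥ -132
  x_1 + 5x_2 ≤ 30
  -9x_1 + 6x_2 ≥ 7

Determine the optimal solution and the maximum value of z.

x_1 = 0, x_2 = 6, maximum z = 42

Feasible corners and z = -7x_1 + 7x_2:
  (0, 5) → z = 35
  (0, 6) → z = 42
  (253/117, 172/39) → z = 1841/117
  (145/51, 277/51) → z = 308/17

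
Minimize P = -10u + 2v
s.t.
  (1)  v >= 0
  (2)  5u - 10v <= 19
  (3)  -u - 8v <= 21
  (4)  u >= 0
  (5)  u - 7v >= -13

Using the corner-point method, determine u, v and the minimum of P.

u = 263/25, v = 84/25, minimum P = -2462/25

Extreme points and P = -10u + 2v:
  (19/5, 0) → P = -38
  (0, 0) → P = 0
  (263/25, 84/25) → P = -2462/25
  (0, 13/7) → P = 26/7

At the optimal vertex, 5u - 10v = 19 and u - 7v = -13.
Solving simultaneously gives u = 263/25, v = 84/25.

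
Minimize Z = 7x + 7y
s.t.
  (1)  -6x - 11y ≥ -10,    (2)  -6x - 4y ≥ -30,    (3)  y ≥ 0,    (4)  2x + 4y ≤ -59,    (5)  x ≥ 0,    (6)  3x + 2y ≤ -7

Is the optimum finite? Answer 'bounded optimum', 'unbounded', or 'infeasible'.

The boundaries y = 0 and 2x + 4y = -59 meet at (-59/2, 0), but that point violates x ≥ 0. Every candidate vertex is excluded by some other constraint, so the feasible region is empty.

infeasible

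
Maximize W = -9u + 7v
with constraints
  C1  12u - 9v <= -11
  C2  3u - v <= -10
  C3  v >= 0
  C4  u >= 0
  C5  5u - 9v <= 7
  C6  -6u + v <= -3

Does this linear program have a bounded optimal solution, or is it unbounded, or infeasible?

unbounded

From the feasible point (13/3, 23), moving in the direction (1, 6) keeps every constraint satisfied while W increases without bound.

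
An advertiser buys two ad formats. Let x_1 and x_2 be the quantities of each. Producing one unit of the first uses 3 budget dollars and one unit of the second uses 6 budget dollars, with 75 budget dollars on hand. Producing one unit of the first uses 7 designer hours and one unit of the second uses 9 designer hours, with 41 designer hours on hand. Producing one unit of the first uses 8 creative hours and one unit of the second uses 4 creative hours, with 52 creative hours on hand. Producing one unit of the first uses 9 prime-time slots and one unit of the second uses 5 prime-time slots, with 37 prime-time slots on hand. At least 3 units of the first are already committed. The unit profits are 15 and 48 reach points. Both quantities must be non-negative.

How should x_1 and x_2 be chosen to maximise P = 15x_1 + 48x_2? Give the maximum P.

Vertices and P = 15x_1 + 48x_2:
  (37/9, 0) → P = 185/3
  (3, 0) → P = 45
  (3, 2) → P = 141

The binding constraints are 9x_1 + 5x_2 = 37 and x_1 = 3.
Solving simultaneously gives x_1 = 3, x_2 = 2.

x_1 = 3, x_2 = 2, maximum P = 141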